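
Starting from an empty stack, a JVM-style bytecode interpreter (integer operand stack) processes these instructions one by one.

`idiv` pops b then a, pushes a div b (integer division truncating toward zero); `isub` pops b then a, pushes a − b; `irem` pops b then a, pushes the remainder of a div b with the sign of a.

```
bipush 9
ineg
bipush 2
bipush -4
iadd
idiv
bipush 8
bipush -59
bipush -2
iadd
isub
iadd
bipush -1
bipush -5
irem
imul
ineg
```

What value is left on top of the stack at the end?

bipush 9   → [9]
ineg       → [-9]
bipush 2   → [-9, 2]
bipush -4  → [-9, 2, -4]
iadd       → [-9, -2]
idiv       → [4]
bipush 8   → [4, 8]
bipush -59 → [4, 8, -59]
bipush -2  → [4, 8, -59, -2]
iadd       → [4, 8, -61]
isub       → [4, 69]
iadd       → [73]
bipush -1  → [73, -1]
bipush -5  → [73, -1, -5]
irem       → [73, -1]
imul       → [-73]
ineg       → [73]

73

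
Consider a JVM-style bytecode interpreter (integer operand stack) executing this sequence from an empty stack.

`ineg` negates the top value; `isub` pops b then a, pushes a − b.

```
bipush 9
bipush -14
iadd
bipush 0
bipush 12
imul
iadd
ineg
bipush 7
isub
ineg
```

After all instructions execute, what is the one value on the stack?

bipush 9    9
bipush -14  9 -14
iadd        -5
bipush 0    -5 0
bipush 12   -5 0 12
imul        -5 0
iadd        -5
ineg        5
bipush 7    5 7
isub        -2
ineg        2

2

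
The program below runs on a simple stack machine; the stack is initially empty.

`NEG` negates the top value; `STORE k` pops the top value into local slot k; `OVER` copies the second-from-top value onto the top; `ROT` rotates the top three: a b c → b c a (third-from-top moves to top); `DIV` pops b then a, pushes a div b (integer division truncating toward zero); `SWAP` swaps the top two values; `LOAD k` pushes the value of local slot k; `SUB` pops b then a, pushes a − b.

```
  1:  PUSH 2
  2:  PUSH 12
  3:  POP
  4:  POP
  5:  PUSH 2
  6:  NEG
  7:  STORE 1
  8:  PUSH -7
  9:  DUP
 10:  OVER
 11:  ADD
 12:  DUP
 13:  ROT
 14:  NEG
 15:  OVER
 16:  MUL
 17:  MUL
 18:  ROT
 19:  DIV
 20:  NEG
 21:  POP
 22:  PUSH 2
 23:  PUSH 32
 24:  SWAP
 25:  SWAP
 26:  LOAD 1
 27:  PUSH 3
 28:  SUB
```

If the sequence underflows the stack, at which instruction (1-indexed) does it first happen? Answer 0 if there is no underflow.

18

PUSH 2  → 2
PUSH 12 → 2 12
POP     → 2
POP     → (empty)
PUSH 2  → 2
NEG     → -2
STORE 1 → (empty)
PUSH -7 → -7
DUP     → -7 -7
OVER    → -7 -7 -7
ADD     → -7 -14
DUP     → -7 -14 -14
ROT     → -14 -14 -7
NEG     → -14 -14 7
OVER    → -14 -14 7 -14
MUL     → -14 -14 -98
MUL     → -14 1372
ROT  — needs 3 operands, stack has 2 → underflow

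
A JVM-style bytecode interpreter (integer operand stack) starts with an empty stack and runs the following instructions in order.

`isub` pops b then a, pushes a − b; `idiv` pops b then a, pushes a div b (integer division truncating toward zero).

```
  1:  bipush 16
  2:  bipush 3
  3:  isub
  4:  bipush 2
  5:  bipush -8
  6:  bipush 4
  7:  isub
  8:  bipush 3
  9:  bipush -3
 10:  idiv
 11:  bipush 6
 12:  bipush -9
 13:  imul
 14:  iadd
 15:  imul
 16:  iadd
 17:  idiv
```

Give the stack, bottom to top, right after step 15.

bipush 16 -> 16
bipush 3  -> 16 3
isub      -> 13
bipush 2  -> 13 2
bipush -8 -> 13 2 -8
bipush 4  -> 13 2 -8 4
isub      -> 13 2 -12
bipush 3  -> 13 2 -12 3
bipush -3 -> 13 2 -12 3 -3
idiv      -> 13 2 -12 -1
bipush 6  -> 13 2 -12 -1 6
bipush -9 -> 13 2 -12 -1 6 -9
imul      -> 13 2 -12 -1 -54
iadd      -> 13 2 -12 -55
imul      -> 13 2 660

[13, 2, 660]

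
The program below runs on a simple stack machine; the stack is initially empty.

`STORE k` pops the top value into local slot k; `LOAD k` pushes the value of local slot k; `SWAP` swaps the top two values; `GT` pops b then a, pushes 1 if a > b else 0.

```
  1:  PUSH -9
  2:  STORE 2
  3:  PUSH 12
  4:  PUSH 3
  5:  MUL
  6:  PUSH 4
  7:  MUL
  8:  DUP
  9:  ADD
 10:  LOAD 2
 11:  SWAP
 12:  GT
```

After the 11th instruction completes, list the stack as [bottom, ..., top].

[-9, 288]

PUSH -9  [-9]
STORE 2  []
PUSH 12  [12]
PUSH 3   [12, 3]
MUL      [36]
PUSH 4   [36, 4]
MUL      [144]
DUP      [144, 144]
ADD      [288]
LOAD 2   [288, -9]
SWAP     [-9, 288]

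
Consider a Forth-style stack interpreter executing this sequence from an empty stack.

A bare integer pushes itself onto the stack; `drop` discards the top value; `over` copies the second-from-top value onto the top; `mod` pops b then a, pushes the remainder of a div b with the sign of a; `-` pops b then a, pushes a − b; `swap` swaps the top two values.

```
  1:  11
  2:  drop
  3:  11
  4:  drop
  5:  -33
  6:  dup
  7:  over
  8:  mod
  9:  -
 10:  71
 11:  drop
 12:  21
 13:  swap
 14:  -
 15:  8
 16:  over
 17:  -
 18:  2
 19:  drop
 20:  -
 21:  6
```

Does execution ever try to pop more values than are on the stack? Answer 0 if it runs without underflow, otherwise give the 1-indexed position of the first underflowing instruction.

11   : 11
drop : (empty)
11   : 11
drop : (empty)
-33  : -33
dup  : -33 -33
over : -33 -33 -33
mod  : -33 0
-    : -33
71   : -33 71
drop : -33
21   : -33 21
swap : 21 -33
-    : 54
8    : 54 8
over : 54 8 54
-    : 54 -46
2    : 54 -46 2
drop : 54 -46
-    : 100
6    : 100 6

0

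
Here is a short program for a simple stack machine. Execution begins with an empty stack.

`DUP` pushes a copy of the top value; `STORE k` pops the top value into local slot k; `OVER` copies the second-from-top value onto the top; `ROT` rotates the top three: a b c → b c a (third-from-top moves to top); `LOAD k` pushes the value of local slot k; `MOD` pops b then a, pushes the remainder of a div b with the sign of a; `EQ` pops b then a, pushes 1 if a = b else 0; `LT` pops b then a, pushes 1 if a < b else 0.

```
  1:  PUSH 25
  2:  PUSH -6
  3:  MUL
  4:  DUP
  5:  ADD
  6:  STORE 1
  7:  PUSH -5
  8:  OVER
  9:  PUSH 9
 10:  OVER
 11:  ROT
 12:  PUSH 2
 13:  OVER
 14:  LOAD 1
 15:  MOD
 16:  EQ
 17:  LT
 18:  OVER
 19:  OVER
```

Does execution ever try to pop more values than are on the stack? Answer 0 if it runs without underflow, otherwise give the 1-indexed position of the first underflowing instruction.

8

PUSH 25 -> [25]
PUSH -6 -> [25, -6]
MUL     -> [-150]
DUP     -> [-150, -150]
ADD     -> [-300]
STORE 1 -> []
PUSH -5 -> [-5]
OVER  — needs 2 operands, stack has 1 → underflow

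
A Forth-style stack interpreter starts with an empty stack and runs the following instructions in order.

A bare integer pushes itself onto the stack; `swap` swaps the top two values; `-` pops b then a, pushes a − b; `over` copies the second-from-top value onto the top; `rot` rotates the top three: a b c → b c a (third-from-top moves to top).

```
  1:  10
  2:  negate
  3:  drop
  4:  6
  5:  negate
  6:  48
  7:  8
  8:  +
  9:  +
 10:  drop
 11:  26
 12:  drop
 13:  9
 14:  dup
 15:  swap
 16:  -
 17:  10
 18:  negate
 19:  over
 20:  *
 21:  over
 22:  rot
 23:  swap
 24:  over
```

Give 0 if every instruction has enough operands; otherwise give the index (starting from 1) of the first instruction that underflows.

10     → [10]
negate → [-10]
drop   → []
6      → [6]
negate → [-6]
48     → [-6, 48]
8      → [-6, 48, 8]
+      → [-6, 56]
+      → [50]
drop   → []
26     → [26]
drop   → []
9      → [9]
dup    → [9, 9]
swap   → [9, 9]
-      → [0]
10     → [0, 10]
negate → [0, -10]
over   → [0, -10, 0]
*      → [0, 0]
over   → [0, 0, 0]
rot    → [0, 0, 0]
swap   → [0, 0, 0]
over   → [0, 0, 0, 0]

0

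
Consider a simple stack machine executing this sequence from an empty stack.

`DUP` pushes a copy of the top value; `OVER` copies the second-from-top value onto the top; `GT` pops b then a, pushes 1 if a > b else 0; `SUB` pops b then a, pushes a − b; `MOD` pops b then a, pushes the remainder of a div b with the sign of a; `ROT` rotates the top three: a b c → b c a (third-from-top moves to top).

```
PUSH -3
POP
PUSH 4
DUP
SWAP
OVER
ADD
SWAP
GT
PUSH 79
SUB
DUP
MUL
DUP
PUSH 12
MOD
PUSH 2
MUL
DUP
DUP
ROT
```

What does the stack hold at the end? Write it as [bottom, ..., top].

PUSH -3 -> -3
POP     -> (empty)
PUSH 4  -> 4
DUP     -> 4 4
SWAP    -> 4 4
OVER    -> 4 4 4
ADD     -> 4 8
SWAP    -> 8 4
GT      -> 1
PUSH 79 -> 1 79
SUB     -> -78
DUP     -> -78 -78
MUL     -> 6084
DUP     -> 6084 6084
PUSH 12 -> 6084 6084 12
MOD     -> 6084 0
PUSH 2  -> 6084 0 2
MUL     -> 6084 0
DUP     -> 6084 0 0
DUP     -> 6084 0 0 0
ROT     -> 6084 0 0 0

[6084, 0, 0, 0]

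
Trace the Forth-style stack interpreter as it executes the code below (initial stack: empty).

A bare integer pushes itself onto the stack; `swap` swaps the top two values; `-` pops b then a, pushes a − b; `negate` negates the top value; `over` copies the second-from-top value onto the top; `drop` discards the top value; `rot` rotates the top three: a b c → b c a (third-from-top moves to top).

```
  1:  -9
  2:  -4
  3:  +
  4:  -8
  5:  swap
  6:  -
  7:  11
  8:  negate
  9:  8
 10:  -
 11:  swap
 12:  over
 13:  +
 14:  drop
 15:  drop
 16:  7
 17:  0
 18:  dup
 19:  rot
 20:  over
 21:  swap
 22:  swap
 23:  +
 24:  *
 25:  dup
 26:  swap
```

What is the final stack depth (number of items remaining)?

3

-9     -> [-9]
-4     -> [-9, -4]
+      -> [-13]
-8     -> [-13, -8]
swap   -> [-8, -13]
-      -> [5]
11     -> [5, 11]
negate -> [5, -11]
8      -> [5, -11, 8]
-      -> [5, -19]
swap   -> [-19, 5]
over   -> [-19, 5, -19]
+      -> [-19, -14]
drop   -> [-19]
drop   -> []
7      -> [7]
0      -> [7, 0]
dup    -> [7, 0, 0]
rot    -> [0, 0, 7]
over   -> [0, 0, 7, 0]
swap   -> [0, 0, 0, 7]
swap   -> [0, 0, 7, 0]
+      -> [0, 0, 7]
*      -> [0, 0]
dup    -> [0, 0, 0]
swap   -> [0, 0, 0]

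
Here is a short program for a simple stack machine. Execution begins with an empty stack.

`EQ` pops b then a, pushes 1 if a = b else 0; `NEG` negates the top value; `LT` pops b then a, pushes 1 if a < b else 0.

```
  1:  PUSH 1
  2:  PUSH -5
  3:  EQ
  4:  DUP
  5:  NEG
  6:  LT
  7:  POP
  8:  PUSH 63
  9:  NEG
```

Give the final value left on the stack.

PUSH 1   1
PUSH -5  1 -5
EQ       0
DUP      0 0
NEG      0 0
LT       0
POP      (empty)
PUSH 63  63
NEG      -63

-63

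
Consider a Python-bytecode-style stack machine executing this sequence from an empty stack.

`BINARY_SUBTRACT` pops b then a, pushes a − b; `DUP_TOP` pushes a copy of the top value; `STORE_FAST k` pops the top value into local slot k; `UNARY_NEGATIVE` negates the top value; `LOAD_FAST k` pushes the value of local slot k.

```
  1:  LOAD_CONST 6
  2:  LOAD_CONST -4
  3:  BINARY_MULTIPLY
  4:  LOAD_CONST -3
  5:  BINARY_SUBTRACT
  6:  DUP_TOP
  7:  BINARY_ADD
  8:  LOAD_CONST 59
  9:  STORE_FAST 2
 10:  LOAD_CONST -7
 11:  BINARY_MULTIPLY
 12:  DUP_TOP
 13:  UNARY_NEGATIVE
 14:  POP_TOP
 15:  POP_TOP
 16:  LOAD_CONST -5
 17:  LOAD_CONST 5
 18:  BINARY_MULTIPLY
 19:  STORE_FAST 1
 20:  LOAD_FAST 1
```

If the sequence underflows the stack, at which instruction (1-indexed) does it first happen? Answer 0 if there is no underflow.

0

LOAD_CONST 6    → 6
LOAD_CONST -4   → 6 -4
BINARY_MULTIPLY → -24
LOAD_CONST -3   → -24 -3
BINARY_SUBTRACT → -21
DUP_TOP         → -21 -21
BINARY_ADD      → -42
LOAD_CONST 59   → -42 59
STORE_FAST 2    → -42
LOAD_CONST -7   → -42 -7
BINARY_MULTIPLY → 294
DUP_TOP         → 294 294
UNARY_NEGATIVE  → 294 -294
POP_TOP         → 294
POP_TOP         → (empty)
LOAD_CONST -5   → -5
LOAD_CONST 5    → -5 5
BINARY_MULTIPLY → -25
STORE_FAST 1    → (empty)
LOAD_FAST 1     → -25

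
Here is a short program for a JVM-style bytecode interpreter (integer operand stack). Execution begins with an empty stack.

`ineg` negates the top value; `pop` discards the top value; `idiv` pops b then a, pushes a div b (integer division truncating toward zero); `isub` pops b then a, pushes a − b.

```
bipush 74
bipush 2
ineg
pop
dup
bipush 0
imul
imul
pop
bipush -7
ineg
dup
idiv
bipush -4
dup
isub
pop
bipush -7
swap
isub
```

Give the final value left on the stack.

bipush 74  [74]
bipush 2   [74, 2]
ineg       [74, -2]
pop        [74]
dup        [74, 74]
bipush 0   [74, 74, 0]
imul       [74, 0]
imul       [0]
pop        []
bipush -7  [-7]
ineg       [7]
dup        [7, 7]
idiv       [1]
bipush -4  [1, -4]
dup        [1, -4, -4]
isub       [1, 0]
pop        [1]
bipush -7  [1, -7]
swap       [-7, 1]
isub       [-8]

-8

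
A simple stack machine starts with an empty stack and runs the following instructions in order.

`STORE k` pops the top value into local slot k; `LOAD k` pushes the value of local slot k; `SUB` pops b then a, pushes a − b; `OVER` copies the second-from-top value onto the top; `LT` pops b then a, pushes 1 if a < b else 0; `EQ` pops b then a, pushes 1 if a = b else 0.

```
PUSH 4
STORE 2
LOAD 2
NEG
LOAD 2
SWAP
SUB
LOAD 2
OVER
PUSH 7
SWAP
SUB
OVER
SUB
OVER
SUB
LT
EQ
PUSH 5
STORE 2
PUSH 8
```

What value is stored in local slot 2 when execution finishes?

PUSH 4  -> [4]
STORE 2 -> []
LOAD 2  -> [4]
NEG     -> [-4]
LOAD 2  -> [-4, 4]
SWAP    -> [4, -4]
SUB     -> [8]
LOAD 2  -> [8, 4]
OVER    -> [8, 4, 8]
PUSH 7  -> [8, 4, 8, 7]
SWAP    -> [8, 4, 7, 8]
SUB     -> [8, 4, -1]
OVER    -> [8, 4, -1, 4]
SUB     -> [8, 4, -5]
OVER    -> [8, 4, -5, 4]
SUB     -> [8, 4, -9]
LT      -> [8, 0]
EQ      -> [0]
PUSH 5  -> [0, 5]
STORE 2 -> [0]
PUSH 8  -> [0, 8]

5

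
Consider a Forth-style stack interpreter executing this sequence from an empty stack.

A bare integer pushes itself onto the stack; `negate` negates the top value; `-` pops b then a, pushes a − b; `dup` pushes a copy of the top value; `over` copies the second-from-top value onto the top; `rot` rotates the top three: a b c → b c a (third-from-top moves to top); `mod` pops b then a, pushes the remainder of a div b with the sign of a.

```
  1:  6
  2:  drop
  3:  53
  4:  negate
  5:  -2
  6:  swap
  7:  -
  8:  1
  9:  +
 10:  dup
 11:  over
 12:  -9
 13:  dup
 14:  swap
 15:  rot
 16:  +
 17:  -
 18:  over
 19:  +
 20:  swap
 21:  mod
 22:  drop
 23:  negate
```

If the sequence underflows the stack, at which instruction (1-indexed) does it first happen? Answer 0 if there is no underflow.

0

6      -> 6
drop   -> (empty)
53     -> 53
negate -> -53
-2     -> -53 -2
swap   -> -2 -53
-      -> 51
1      -> 51 1
+      -> 52
dup    -> 52 52
over   -> 52 52 52
-9     -> 52 52 52 -9
dup    -> 52 52 52 -9 -9
swap   -> 52 52 52 -9 -9
rot    -> 52 52 -9 -9 52
+      -> 52 52 -9 43
-      -> 52 52 -52
over   -> 52 52 -52 52
+      -> 52 52 0
swap   -> 52 0 52
mod    -> 52 0
drop   -> 52
negate -> -52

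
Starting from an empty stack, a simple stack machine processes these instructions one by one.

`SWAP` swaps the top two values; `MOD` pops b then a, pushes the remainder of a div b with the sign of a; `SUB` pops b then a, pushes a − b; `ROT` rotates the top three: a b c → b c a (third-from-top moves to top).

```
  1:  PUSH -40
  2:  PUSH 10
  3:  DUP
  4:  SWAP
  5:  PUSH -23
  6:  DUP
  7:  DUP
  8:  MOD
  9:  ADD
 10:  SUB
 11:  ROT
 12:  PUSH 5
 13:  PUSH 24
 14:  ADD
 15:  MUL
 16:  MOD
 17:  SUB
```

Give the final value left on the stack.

-23

PUSH -40 : -40
PUSH 10  : -40 10
DUP      : -40 10 10
SWAP     : -40 10 10
PUSH -23 : -40 10 10 -23
DUP      : -40 10 10 -23 -23
DUP      : -40 10 10 -23 -23 -23
MOD      : -40 10 10 -23 0
ADD      : -40 10 10 -23
SUB      : -40 10 33
ROT      : 10 33 -40
PUSH 5   : 10 33 -40 5
PUSH 24  : 10 33 -40 5 24
ADD      : 10 33 -40 29
MUL      : 10 33 -1160
MOD      : 10 33
SUB      : -23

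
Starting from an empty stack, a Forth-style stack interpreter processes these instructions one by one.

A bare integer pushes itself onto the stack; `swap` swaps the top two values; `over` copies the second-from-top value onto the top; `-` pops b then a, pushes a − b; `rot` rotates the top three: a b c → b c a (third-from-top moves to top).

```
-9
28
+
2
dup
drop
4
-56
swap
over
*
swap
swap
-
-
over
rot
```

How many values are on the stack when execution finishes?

-9   → -9
28   → -9 28
+    → 19
2    → 19 2
dup  → 19 2 2
drop → 19 2
4    → 19 2 4
-56  → 19 2 4 -56
swap → 19 2 -56 4
over → 19 2 -56 4 -56
*    → 19 2 -56 -224
swap → 19 2 -224 -56
swap → 19 2 -56 -224
-    → 19 2 168
-    → 19 -166
over → 19 -166 19
rot  → -166 19 19

3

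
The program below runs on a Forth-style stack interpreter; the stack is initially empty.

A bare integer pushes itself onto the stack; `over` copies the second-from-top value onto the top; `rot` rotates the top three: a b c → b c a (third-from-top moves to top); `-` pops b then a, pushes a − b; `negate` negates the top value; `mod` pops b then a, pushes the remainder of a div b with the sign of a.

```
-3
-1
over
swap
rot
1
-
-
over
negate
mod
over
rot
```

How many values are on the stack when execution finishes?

-3     : [-3]
-1     : [-3, -1]
over   : [-3, -1, -3]
swap   : [-3, -3, -1]
rot    : [-3, -1, -3]
1      : [-3, -1, -3, 1]
-      : [-3, -1, -4]
-      : [-3, 3]
over   : [-3, 3, -3]
negate : [-3, 3, 3]
mod    : [-3, 0]
over   : [-3, 0, -3]
rot    : [0, -3, -3]

3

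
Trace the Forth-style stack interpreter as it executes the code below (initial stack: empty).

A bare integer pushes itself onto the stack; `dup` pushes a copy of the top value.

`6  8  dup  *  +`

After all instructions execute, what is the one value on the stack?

70

6    [6]
8    [6, 8]
dup  [6, 8, 8]
*    [6, 64]
+    [70]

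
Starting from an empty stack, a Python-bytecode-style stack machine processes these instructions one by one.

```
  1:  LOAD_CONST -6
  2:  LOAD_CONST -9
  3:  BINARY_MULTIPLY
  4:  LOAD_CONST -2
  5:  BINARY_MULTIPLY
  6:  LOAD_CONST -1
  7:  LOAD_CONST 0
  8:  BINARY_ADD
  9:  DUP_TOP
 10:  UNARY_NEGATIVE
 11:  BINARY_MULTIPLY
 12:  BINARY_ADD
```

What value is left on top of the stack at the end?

LOAD_CONST -6   : -6
LOAD_CONST -9   : -6 -9
BINARY_MULTIPLY : 54
LOAD_CONST -2   : 54 -2
BINARY_MULTIPLY : -108
LOAD_CONST -1   : -108 -1
LOAD_CONST 0    : -108 -1 0
BINARY_ADD      : -108 -1
DUP_TOP         : -108 -1 -1
UNARY_NEGATIVE  : -108 -1 1
BINARY_MULTIPLY : -108 -1
BINARY_ADD      : -109

-109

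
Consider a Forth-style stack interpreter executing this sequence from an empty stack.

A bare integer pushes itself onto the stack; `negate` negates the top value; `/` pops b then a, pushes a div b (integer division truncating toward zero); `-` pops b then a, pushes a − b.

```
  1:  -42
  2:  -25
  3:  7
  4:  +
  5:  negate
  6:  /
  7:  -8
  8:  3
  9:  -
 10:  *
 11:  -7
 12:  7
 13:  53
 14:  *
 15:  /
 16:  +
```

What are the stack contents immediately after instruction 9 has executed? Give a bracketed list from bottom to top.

[-2, -11]

-42    -> [-42]
-25    -> [-42, -25]
7      -> [-42, -25, 7]
+      -> [-42, -18]
negate -> [-42, 18]
/      -> [-2]
-8     -> [-2, -8]
3      -> [-2, -8, 3]
-      -> [-2, -11]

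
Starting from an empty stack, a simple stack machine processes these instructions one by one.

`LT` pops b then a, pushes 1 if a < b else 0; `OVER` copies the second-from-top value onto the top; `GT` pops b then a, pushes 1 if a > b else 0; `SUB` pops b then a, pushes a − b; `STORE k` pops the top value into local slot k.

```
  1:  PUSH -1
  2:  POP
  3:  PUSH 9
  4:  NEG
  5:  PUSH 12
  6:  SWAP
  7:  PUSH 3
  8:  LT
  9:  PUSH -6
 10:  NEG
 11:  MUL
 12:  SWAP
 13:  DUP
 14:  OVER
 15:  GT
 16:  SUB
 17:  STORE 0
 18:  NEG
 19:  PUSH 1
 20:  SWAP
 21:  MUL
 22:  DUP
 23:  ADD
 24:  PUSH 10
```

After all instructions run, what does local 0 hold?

12

PUSH -1 -> [-1]
POP     -> []
PUSH 9  -> [9]
NEG     -> [-9]
PUSH 12 -> [-9, 12]
SWAP    -> [12, -9]
PUSH 3  -> [12, -9, 3]
LT      -> [12, 1]
PUSH -6 -> [12, 1, -6]
NEG     -> [12, 1, 6]
MUL     -> [12, 6]
SWAP    -> [6, 12]
DUP     -> [6, 12, 12]
OVER    -> [6, 12, 12, 12]
GT      -> [6, 12, 0]
SUB     -> [6, 12]
STORE 0 -> [6]
NEG     -> [-6]
PUSH 1  -> [-6, 1]
SWAP    -> [1, -6]
MUL     -> [-6]
DUP     -> [-6, -6]
ADD     -> [-12]
PUSH 10 -> [-12, 10]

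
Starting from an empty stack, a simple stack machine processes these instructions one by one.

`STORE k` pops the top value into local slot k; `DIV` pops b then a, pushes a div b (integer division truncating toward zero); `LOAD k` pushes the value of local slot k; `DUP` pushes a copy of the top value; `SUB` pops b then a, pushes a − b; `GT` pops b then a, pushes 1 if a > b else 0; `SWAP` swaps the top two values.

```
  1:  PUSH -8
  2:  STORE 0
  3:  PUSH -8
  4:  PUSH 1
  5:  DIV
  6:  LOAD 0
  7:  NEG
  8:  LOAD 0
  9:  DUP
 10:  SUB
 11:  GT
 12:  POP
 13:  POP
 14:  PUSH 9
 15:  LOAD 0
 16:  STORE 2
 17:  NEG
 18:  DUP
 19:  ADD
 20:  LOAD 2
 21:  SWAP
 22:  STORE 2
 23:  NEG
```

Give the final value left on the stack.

PUSH -8 : -8
STORE 0 : (empty)
PUSH -8 : -8
PUSH 1  : -8 1
DIV     : -8
LOAD 0  : -8 -8
NEG     : -8 8
LOAD 0  : -8 8 -8
DUP     : -8 8 -8 -8
SUB     : -8 8 0
GT      : -8 1
POP     : -8
POP     : (empty)
PUSH 9  : 9
LOAD 0  : 9 -8
STORE 2 : 9
NEG     : -9
DUP     : -9 -9
ADD     : -18
LOAD 2  : -18 -8
SWAP    : -8 -18
STORE 2 : -8
NEG     : 8

8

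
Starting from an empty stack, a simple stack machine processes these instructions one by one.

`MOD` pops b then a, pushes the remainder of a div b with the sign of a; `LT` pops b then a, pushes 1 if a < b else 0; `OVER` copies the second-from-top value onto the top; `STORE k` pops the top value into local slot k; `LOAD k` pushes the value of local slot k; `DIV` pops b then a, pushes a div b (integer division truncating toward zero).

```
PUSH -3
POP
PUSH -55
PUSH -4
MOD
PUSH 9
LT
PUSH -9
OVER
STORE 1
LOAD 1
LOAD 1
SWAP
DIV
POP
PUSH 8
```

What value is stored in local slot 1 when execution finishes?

PUSH -3  → [-3]
POP      → []
PUSH -55 → [-55]
PUSH -4  → [-55, -4]
MOD      → [-3]
PUSH 9   → [-3, 9]
LT       → [1]
PUSH -9  → [1, -9]
OVER     → [1, -9, 1]
STORE 1  → [1, -9]
LOAD 1   → [1, -9, 1]
LOAD 1   → [1, -9, 1, 1]
SWAP     → [1, -9, 1, 1]
DIV      → [1, -9, 1]
POP      → [1, -9]
PUSH 8   → [1, -9, 8]

1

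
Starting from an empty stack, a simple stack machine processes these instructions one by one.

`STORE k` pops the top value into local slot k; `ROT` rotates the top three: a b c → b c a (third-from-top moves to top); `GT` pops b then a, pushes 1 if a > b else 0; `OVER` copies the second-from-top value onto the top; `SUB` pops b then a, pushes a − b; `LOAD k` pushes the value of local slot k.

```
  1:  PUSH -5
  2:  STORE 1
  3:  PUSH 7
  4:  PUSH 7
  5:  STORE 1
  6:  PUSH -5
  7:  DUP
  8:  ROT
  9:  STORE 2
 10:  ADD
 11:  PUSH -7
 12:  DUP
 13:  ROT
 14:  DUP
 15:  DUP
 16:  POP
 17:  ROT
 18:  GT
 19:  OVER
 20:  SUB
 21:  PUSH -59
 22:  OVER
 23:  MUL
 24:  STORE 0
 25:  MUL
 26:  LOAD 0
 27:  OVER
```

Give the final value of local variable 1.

PUSH -5  -> [-5]
STORE 1  -> []
PUSH 7   -> [7]
PUSH 7   -> [7, 7]
STORE 1  -> [7]
PUSH -5  -> [7, -5]
DUP      -> [7, -5, -5]
ROT      -> [-5, -5, 7]
STORE 2  -> [-5, -5]
ADD      -> [-10]
PUSH -7  -> [-10, -7]
DUP      -> [-10, -7, -7]
ROT      -> [-7, -7, -10]
DUP      -> [-7, -7, -10, -10]
DUP      -> [-7, -7, -10, -10, -10]
POP      -> [-7, -7, -10, -10]
ROT      -> [-7, -10, -10, -7]
GT       -> [-7, -10, 0]
OVER     -> [-7, -10, 0, -10]
SUB      -> [-7, -10, 10]
PUSH -59 -> [-7, -10, 10, -59]
OVER     -> [-7, -10, 10, -59, 10]
MUL      -> [-7, -10, 10, -590]
STORE 0  -> [-7, -10, 10]
MUL      -> [-7, -100]
LOAD 0   -> [-7, -100, -590]
OVER     -> [-7, -100, -590, -100]

7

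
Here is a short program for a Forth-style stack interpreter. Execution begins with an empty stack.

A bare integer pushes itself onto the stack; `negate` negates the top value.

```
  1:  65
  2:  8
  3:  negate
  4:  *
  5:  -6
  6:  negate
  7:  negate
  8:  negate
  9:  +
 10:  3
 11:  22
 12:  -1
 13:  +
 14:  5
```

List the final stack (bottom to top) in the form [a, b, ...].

65     -> 65
8      -> 65 8
negate -> 65 -8
*      -> -520
-6     -> -520 -6
negate -> -520 6
negate -> -520 -6
negate -> -520 6
+      -> -514
3      -> -514 3
22     -> -514 3 22
-1     -> -514 3 22 -1
+      -> -514 3 21
5      -> -514 3 21 5

[-514, 3, 21, 5]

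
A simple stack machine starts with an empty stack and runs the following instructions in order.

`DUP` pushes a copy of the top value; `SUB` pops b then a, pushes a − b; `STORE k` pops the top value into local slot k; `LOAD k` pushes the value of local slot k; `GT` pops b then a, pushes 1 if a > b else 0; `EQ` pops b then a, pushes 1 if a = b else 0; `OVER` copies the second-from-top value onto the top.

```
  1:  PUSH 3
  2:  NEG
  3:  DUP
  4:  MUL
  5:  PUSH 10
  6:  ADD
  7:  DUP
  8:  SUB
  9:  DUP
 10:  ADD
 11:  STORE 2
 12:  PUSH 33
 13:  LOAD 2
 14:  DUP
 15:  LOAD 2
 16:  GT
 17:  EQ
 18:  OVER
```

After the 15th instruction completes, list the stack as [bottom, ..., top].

PUSH 3   [3]
NEG      [-3]
DUP      [-3, -3]
MUL      [9]
PUSH 10  [9, 10]
ADD      [19]
DUP      [19, 19]
SUB      [0]
DUP      [0, 0]
ADD      [0]
STORE 2  []
PUSH 33  [33]
LOAD 2   [33, 0]
DUP      [33, 0, 0]
LOAD 2   [33, 0, 0, 0]

[33, 0, 0, 0]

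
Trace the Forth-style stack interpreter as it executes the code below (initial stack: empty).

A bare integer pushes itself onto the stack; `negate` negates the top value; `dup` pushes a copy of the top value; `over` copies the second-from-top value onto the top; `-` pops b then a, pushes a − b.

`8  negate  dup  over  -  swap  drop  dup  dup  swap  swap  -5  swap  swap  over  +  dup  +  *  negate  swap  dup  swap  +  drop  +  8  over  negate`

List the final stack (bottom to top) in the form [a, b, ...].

8      : [8]
negate : [-8]
dup    : [-8, -8]
over   : [-8, -8, -8]
-      : [-8, 0]
swap   : [0, -8]
drop   : [0]
dup    : [0, 0]
dup    : [0, 0, 0]
swap   : [0, 0, 0]
swap   : [0, 0, 0]
-5     : [0, 0, 0, -5]
swap   : [0, 0, -5, 0]
swap   : [0, 0, 0, -5]
over   : [0, 0, 0, -5, 0]
+      : [0, 0, 0, -5]
dup    : [0, 0, 0, -5, -5]
+      : [0, 0, 0, -10]
*      : [0, 0, 0]
negate : [0, 0, 0]
swap   : [0, 0, 0]
dup    : [0, 0, 0, 0]
swap   : [0, 0, 0, 0]
+      : [0, 0, 0]
drop   : [0, 0]
+      : [0]
8      : [0, 8]
over   : [0, 8, 0]
negate : [0, 8, 0]

[0, 8, 0]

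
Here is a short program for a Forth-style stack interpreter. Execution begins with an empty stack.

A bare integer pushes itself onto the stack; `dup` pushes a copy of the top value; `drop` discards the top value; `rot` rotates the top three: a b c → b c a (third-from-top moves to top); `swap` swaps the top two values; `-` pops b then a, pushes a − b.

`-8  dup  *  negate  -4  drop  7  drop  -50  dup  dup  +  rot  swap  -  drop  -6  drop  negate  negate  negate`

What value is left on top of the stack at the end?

-8     : -8
dup    : -8 -8
*      : 64
negate : -64
-4     : -64 -4
drop   : -64
7      : -64 7
drop   : -64
-50    : -64 -50
dup    : -64 -50 -50
dup    : -64 -50 -50 -50
+      : -64 -50 -100
rot    : -50 -100 -64
swap   : -50 -64 -100
-      : -50 36
drop   : -50
-6     : -50 -6
drop   : -50
negate : 50
negate : -50
negate : 50

50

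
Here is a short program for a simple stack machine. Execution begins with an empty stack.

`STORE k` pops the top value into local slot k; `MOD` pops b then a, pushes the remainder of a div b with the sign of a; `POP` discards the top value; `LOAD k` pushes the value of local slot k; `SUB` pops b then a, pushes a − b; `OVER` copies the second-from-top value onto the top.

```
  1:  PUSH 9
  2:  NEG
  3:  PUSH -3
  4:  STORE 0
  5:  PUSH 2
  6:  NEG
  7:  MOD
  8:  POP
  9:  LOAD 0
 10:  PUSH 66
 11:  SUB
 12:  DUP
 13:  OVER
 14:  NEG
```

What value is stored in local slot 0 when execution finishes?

PUSH 9  -> 9
NEG     -> -9
PUSH -3 -> -9 -3
STORE 0 -> -9
PUSH 2  -> -9 2
NEG     -> -9 -2
MOD     -> -1
POP     -> (empty)
LOAD 0  -> -3
PUSH 66 -> -3 66
SUB     -> -69
DUP     -> -69 -69
OVER    -> -69 -69 -69
NEG     -> -69 -69 69

-3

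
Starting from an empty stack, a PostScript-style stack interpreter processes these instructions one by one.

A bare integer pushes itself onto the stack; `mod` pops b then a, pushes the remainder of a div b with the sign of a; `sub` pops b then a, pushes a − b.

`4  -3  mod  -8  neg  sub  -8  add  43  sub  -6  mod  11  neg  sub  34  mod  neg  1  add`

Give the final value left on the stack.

4   → [4]
-3  → [4, -3]
mod → [1]
-8  → [1, -8]
neg → [1, 8]
sub → [-7]
-8  → [-7, -8]
add → [-15]
43  → [-15, 43]
sub → [-58]
-6  → [-58, -6]
mod → [-4]
11  → [-4, 11]
neg → [-4, -11]
sub → [7]
34  → [7, 34]
mod → [7]
neg → [-7]
1   → [-7, 1]
add → [-6]

-6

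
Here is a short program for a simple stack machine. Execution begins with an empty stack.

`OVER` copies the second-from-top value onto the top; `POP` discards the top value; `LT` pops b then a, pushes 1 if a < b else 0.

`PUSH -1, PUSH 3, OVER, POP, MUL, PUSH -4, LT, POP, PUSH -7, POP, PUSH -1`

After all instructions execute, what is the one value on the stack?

-1

PUSH -1 : -1
PUSH 3  : -1 3
OVER    : -1 3 -1
POP     : -1 3
MUL     : -3
PUSH -4 : -3 -4
LT      : 0
POP     : (empty)
PUSH -7 : -7
POP     : (empty)
PUSH -1 : -1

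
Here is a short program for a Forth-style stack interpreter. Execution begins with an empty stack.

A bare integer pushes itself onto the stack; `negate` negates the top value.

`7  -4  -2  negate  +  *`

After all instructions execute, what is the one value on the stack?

-14

7      -> 7
-4     -> 7 -4
-2     -> 7 -4 -2
negate -> 7 -4 2
+      -> 7 -2
*      -> -14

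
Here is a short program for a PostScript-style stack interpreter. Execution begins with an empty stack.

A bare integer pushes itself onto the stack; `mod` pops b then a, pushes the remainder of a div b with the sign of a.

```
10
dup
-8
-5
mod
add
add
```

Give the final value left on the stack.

17

10  → 10
dup → 10 10
-8  → 10 10 -8
-5  → 10 10 -8 -5
mod → 10 10 -3
add → 10 7
add → 17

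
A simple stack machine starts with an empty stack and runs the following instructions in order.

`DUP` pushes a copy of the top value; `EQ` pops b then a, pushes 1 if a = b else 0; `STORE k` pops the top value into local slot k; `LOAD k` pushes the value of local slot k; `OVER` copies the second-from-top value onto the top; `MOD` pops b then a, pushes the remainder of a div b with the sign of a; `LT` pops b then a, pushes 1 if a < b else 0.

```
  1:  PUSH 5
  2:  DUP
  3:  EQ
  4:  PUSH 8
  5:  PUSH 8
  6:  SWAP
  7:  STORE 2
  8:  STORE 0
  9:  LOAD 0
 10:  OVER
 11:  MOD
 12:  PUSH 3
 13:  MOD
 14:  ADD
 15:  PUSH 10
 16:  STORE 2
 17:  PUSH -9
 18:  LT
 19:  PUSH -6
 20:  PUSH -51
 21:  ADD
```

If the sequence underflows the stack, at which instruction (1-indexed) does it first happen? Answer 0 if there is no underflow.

PUSH 5   → 5
DUP      → 5 5
EQ       → 1
PUSH 8   → 1 8
PUSH 8   → 1 8 8
SWAP     → 1 8 8
STORE 2  → 1 8
STORE 0  → 1
LOAD 0   → 1 8
OVER     → 1 8 1
MOD      → 1 0
PUSH 3   → 1 0 3
MOD      → 1 0
ADD      → 1
PUSH 10  → 1 10
STORE 2  → 1
PUSH -9  → 1 -9
LT       → 0
PUSH -6  → 0 -6
PUSH -51 → 0 -6 -51
ADD      → 0 -57

0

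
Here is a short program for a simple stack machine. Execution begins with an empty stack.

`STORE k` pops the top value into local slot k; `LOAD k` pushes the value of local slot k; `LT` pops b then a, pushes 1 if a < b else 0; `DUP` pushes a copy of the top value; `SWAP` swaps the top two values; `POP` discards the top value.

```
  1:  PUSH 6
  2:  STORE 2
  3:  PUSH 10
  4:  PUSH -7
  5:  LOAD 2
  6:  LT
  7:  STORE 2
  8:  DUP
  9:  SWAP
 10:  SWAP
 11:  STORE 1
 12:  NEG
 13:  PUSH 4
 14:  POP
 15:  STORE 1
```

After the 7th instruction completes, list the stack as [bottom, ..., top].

PUSH 6  : 6
STORE 2 : (empty)
PUSH 10 : 10
PUSH -7 : 10 -7
LOAD 2  : 10 -7 6
LT      : 10 1
STORE 2 : 10

[10]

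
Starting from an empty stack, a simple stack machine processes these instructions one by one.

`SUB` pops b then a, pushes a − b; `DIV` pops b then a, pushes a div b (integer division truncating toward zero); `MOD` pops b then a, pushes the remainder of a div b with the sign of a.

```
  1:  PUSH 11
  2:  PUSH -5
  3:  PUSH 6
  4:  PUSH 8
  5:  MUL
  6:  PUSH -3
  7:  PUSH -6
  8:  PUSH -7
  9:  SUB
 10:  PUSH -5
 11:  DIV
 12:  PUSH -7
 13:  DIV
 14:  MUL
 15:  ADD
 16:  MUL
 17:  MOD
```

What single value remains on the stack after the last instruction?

PUSH 11 -> 11
PUSH -5 -> 11 -5
PUSH 6  -> 11 -5 6
PUSH 8  -> 11 -5 6 8
MUL     -> 11 -5 48
PUSH -3 -> 11 -5 48 -3
PUSH -6 -> 11 -5 48 -3 -6
PUSH -7 -> 11 -5 48 -3 -6 -7
SUB     -> 11 -5 48 -3 1
PUSH -5 -> 11 -5 48 -3 1 -5
DIV     -> 11 -5 48 -3 0
PUSH -7 -> 11 -5 48 -3 0 -7
DIV     -> 11 -5 48 -3 0
MUL     -> 11 -5 48 0
ADD     -> 11 -5 48
MUL     -> 11 -240
MOD     -> 11

11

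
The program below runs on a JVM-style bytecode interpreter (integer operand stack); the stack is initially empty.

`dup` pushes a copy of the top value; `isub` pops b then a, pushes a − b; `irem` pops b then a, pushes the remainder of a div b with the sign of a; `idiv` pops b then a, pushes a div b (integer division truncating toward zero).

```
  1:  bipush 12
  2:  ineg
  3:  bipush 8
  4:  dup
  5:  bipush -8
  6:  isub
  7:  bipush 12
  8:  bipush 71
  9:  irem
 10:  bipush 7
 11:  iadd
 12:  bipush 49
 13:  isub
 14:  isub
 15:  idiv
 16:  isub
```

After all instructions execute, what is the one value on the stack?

bipush 12 -> 12
ineg      -> -12
bipush 8  -> -12 8
dup       -> -12 8 8
bipush -8 -> -12 8 8 -8
isub      -> -12 8 16
bipush 12 -> -12 8 16 12
bipush 71 -> -12 8 16 12 71
irem      -> -12 8 16 12
bipush 7  -> -12 8 16 12 7
iadd      -> -12 8 16 19
bipush 49 -> -12 8 16 19 49
isub      -> -12 8 16 -30
isub      -> -12 8 46
idiv      -> -12 0
isub      -> -12

-12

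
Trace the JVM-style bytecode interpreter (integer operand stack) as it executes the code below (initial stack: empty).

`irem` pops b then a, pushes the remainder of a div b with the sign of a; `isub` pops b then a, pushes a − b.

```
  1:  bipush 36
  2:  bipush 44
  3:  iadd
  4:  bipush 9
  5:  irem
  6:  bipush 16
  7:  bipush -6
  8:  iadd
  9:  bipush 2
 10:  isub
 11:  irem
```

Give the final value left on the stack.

0

bipush 36 : 36
bipush 44 : 36 44
iadd      : 80
bipush 9  : 80 9
irem      : 8
bipush 16 : 8 16
bipush -6 : 8 16 -6
iadd      : 8 10
bipush 2  : 8 10 2
isub      : 8 8
irem      : 0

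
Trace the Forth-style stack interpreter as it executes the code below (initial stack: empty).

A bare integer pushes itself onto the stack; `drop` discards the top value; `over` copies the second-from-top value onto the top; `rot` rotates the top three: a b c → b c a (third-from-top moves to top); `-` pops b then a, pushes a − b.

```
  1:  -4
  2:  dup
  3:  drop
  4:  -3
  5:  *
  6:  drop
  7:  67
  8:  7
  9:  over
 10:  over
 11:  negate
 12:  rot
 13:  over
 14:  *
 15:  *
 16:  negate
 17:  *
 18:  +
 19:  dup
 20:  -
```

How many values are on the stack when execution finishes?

-4     : -4
dup    : -4 -4
drop   : -4
-3     : -4 -3
*      : 12
drop   : (empty)
67     : 67
7      : 67 7
over   : 67 7 67
over   : 67 7 67 7
negate : 67 7 67 -7
rot    : 67 67 -7 7
over   : 67 67 -7 7 -7
*      : 67 67 -7 -49
*      : 67 67 343
negate : 67 67 -343
*      : 67 -22981
+      : -22914
dup    : -22914 -22914
-      : 0

1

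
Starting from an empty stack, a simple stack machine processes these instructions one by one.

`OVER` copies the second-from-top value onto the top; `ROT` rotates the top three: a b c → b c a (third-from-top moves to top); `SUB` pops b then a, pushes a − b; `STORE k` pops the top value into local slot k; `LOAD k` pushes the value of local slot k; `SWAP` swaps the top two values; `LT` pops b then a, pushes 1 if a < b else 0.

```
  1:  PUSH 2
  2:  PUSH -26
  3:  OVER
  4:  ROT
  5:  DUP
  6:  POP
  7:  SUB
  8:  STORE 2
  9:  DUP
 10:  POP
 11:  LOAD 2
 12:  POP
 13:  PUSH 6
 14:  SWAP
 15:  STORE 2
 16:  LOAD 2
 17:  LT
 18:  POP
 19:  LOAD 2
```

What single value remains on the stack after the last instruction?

-26

PUSH 2    [2]
PUSH -26  [2, -26]
OVER      [2, -26, 2]
ROT       [-26, 2, 2]
DUP       [-26, 2, 2, 2]
POP       [-26, 2, 2]
SUB       [-26, 0]
STORE 2   [-26]
DUP       [-26, -26]
POP       [-26]
LOAD 2    [-26, 0]
POP       [-26]
PUSH 6    [-26, 6]
SWAP      [6, -26]
STORE 2   [6]
LOAD 2    [6, -26]
LT        [0]
POP       []
LOAD 2    [-26]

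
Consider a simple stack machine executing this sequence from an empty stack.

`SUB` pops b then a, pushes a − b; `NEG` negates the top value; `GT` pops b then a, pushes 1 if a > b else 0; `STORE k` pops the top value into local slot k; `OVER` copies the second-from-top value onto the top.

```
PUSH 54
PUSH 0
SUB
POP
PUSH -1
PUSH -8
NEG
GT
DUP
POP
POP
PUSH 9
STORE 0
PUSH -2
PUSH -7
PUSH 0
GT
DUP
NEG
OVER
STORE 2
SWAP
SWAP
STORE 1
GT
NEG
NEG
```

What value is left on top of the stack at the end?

0

PUSH 54 → [54]
PUSH 0  → [54, 0]
SUB     → [54]
POP     → []
PUSH -1 → [-1]
PUSH -8 → [-1, -8]
NEG     → [-1, 8]
GT      → [0]
DUP     → [0, 0]
POP     → [0]
POP     → []
PUSH 9  → [9]
STORE 0 → []
PUSH -2 → [-2]
PUSH -7 → [-2, -7]
PUSH 0  → [-2, -7, 0]
GT      → [-2, 0]
DUP     → [-2, 0, 0]
NEG     → [-2, 0, 0]
OVER    → [-2, 0, 0, 0]
STORE 2 → [-2, 0, 0]
SWAP    → [-2, 0, 0]
SWAP    → [-2, 0, 0]
STORE 1 → [-2, 0]
GT      → [0]
NEG     → [0]
NEG     → [0]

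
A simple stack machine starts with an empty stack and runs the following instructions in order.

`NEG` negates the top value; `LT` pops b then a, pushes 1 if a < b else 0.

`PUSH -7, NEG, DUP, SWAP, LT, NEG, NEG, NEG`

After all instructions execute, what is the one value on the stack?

PUSH -7 → -7
NEG     → 7
DUP     → 7 7
SWAP    → 7 7
LT      → 0
NEG     → 0
NEG     → 0
NEG     → 0

0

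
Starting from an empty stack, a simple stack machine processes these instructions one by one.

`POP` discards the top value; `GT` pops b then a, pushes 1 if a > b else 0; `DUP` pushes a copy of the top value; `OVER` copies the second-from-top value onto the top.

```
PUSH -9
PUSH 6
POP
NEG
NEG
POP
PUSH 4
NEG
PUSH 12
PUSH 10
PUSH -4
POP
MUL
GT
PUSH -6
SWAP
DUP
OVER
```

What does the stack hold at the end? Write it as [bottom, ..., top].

PUSH -9 → [-9]
PUSH 6  → [-9, 6]
POP     → [-9]
NEG     → [9]
NEG     → [-9]
POP     → []
PUSH 4  → [4]
NEG     → [-4]
PUSH 12 → [-4, 12]
PUSH 10 → [-4, 12, 10]
PUSH -4 → [-4, 12, 10, -4]
POP     → [-4, 12, 10]
MUL     → [-4, 120]
GT      → [0]
PUSH -6 → [0, -6]
SWAP    → [-6, 0]
DUP     → [-6, 0, 0]
OVER    → [-6, 0, 0, 0]

[-6, 0, 0, 0]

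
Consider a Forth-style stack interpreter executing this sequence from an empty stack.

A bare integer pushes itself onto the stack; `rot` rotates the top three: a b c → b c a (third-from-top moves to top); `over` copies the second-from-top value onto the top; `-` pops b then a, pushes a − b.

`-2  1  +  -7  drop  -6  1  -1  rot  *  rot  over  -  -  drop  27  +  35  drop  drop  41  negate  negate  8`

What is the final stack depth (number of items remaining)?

2

-2     -> -2
1      -> -2 1
+      -> -1
-7     -> -1 -7
drop   -> -1
-6     -> -1 -6
1      -> -1 -6 1
-1     -> -1 -6 1 -1
rot    -> -1 1 -1 -6
*      -> -1 1 6
rot    -> 1 6 -1
over   -> 1 6 -1 6
-      -> 1 6 -7
-      -> 1 13
drop   -> 1
27     -> 1 27
+      -> 28
35     -> 28 35
drop   -> 28
drop   -> (empty)
41     -> 41
negate -> -41
negate -> 41
8      -> 41 8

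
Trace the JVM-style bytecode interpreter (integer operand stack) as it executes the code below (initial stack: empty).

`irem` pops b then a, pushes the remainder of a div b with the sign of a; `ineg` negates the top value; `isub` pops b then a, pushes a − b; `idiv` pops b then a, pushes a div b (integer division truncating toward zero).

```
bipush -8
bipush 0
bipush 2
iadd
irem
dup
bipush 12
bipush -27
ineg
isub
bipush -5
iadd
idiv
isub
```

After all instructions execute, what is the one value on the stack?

0

bipush -8  -> [-8]
bipush 0   -> [-8, 0]
bipush 2   -> [-8, 0, 2]
iadd       -> [-8, 2]
irem       -> [0]
dup        -> [0, 0]
bipush 12  -> [0, 0, 12]
bipush -27 -> [0, 0, 12, -27]
ineg       -> [0, 0, 12, 27]
isub       -> [0, 0, -15]
bipush -5  -> [0, 0, -15, -5]
iadd       -> [0, 0, -20]
idiv       -> [0, 0]
isub       -> [0]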